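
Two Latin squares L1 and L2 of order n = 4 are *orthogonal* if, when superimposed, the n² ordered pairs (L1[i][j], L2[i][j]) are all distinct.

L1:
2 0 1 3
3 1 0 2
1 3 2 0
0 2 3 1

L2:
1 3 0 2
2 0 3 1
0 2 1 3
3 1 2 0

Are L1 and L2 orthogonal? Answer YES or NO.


Form the n² = 16 superimposed pairs (L1[i][j], L2[i][j]), row by row (rows and columns indexed from 0):
row 0: (2,1) (0,3) (1,0) (3,2)
row 1: (3,2) (1,0) (0,3) (2,1)
row 2: (1,0) (3,2) (2,1) (0,3)
row 3: (0,3) (2,1) (3,2) (1,0)
Orthogonality requires all 16 pairs distinct.
But the pair (3,2) repeats: cell (0,3) has L1 = 3, L2 = 2, and cell (1,0) has L1 = 3, L2 = 2.
A repeated pair means some other pair never occurs (only 4 distinct pairs out of 16), so the squares are not orthogonal.
Conclusion: NO.

NO


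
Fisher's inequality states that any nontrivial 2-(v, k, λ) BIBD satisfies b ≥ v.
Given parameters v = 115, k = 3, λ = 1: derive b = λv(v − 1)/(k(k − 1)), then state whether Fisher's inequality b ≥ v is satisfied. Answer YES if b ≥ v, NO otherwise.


b = λv(v − 1)/(k(k − 1)) = 1·115·114/(3·2) = 13110/6 = 2185.
Compare with v = 115: b ≥ v, so Fisher's inequality holds.

YES


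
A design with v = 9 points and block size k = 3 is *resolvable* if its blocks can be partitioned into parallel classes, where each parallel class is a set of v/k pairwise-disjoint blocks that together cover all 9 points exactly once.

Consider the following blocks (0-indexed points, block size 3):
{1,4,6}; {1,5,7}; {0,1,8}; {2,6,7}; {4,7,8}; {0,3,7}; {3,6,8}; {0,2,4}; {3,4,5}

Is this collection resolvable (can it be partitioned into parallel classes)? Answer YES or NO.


v = 9, block size k = 3, number of blocks = 9.
For resolvability, blocks must partition into parallel classes of size v/k = 3.
Total blocks must therefore be a multiple of 3: 9 = 3·3 + 0 ⇒ divisible ✓.
Consider block {1,4,6}. The only other block(s) in the collection disjoint from it are {0,3,7} — just 1 block(s). Any parallel class containing {1,4,6} would need 2 other blocks each disjoint from it, so no parallel class of size 3 can contain {1,4,6}.
Since every block must belong to some parallel class in a resolution, the collection cannot be partitioned into parallel classes.
Resolvable? NO.

NO


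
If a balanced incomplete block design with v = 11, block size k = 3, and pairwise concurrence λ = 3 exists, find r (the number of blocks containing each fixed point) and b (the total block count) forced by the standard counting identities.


Any 2-(v, k, λ) BIBD satisfies two necessary conditions:
  (i)  Each point sits in r blocks, and counting incidences through any fixed point gives r(k − 1) = λ(v − 1), so r = λ(v − 1)/(k − 1).
  (ii) Total incidences bk = vr, so b = vr/k.
Step 1: r = λ(v − 1)/(k − 1) = 3·(11 − 1)/(3 − 1) = 3·10/2 = 30/2 = 15.
Step 2: b = vr/k = 11·15/3 = 165/3 = 55.
Check integrality: r = 15 ∈ Z ✓, b = 55 ∈ Z ✓.
(These identities are necessary conditions: they determine r and b for any design with these parameters, but do not by themselves prove that one exists.)

r = 15, b = 55.


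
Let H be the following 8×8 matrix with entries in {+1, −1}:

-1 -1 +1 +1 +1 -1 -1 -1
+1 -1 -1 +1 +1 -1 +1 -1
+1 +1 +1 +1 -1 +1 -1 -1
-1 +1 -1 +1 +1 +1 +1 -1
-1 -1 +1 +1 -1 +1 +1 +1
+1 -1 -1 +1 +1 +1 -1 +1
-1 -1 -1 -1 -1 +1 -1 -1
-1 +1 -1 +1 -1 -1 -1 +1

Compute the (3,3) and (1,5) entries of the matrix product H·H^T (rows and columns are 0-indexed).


Row 1 of H: [1, -1, -1, 1, 1, -1, 1, -1].
Row 3 of H: [-1, 1, -1, 1, 1, 1, 1, -1].
Row 5 of H: [1, -1, -1, 1, 1, 1, -1, 1].
(H·H^T)[3][3] = Σ_j H[3][j]·H[3][j] = (-1)² + (1)² + (-1)² + (1)² + (1)² + (1)² + (1)² + (-1)² = 1 + 1 + 1 + 1 + 1 + 1 + 1 + 1 = 8.
(H·H^T)[1][5] = Σ_j H[1][j]·H[5][j] = (1)·(1) + (-1)·(-1) + (-1)·(-1) + (1)·(1) + (1)·(1) + (-1)·(1) + (1)·(-1) + (-1)·(1) = 1 + 1 + 1 + 1 + 1 + -1 + -1 + -1 = 2.
Rows 1 and 5 are not orthogonal (dot product = 2 ≠ 0), so H is not a Hadamard matrix.

(3,3) entry = 8; (1,5) entry = 2.


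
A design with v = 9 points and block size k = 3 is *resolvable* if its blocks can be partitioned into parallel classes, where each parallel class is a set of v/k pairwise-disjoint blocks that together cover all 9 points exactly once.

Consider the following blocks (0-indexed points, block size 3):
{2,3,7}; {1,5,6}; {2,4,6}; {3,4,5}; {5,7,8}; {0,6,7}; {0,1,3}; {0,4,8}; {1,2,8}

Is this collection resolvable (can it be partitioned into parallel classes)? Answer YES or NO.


v = 9, block size k = 3, number of blocks = 9.
For resolvability, blocks must partition into parallel classes of size v/k = 3.
Total blocks must therefore be a multiple of 3: 9 = 3·3 + 0 ⇒ divisible ✓.
Greedy packing gives 3 candidate class(es). Each should be a full parallel class (size 3, covers all 9 points).
  Class 1 (3 blocks): {2,3,7}; {1,5,6}; {0,4,8}. Points covered: [0, 1, 2, 3, 4, 5, 6, 7, 8].
  Class 2 (3 blocks): {2,4,6}; {5,7,8}; {0,1,3}. Points covered: [0, 1, 2, 3, 4, 5, 6, 7, 8].
  Class 3 (3 blocks): {3,4,5}; {0,6,7}; {1,2,8}. Points covered: [0, 1, 2, 3, 4, 5, 6, 7, 8].
All classes full (size 3)? YES. All classes cover every point? YES.
Resolvable? YES.

YES


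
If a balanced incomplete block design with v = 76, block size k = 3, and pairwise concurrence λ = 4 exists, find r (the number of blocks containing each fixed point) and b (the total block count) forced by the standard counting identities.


Any 2-(v, k, λ) BIBD satisfies two necessary conditions:
  (i)  Each point sits in r blocks, and counting incidences through any fixed point gives r(k − 1) = λ(v − 1), so r = λ(v − 1)/(k − 1).
  (ii) Total incidences bk = vr, so b = vr/k.
Step 1: r = λ(v − 1)/(k − 1) = 4·(76 − 1)/(3 − 1) = 4·75/2 = 300/2 = 150.
Step 2: b = vr/k = 76·150/3 = 11400/3 = 3800.
Check integrality: r = 150 ∈ Z ✓, b = 3800 ∈ Z ✓.
(These identities are necessary conditions: they determine r and b for any design with these parameters, but do not by themselves prove that one exists.)

r = 150, b = 3800.


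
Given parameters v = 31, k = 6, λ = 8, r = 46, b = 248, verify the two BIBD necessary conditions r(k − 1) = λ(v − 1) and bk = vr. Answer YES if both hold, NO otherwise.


Condition (i): r(k − 1) = 46·5 = 230; λ(v − 1) = 8·30 = 240. Match? NO.
Condition (ii): bk = 248·6 = 1488; vr = 31·46 = 1426. Match? NO.
Both conditions hold? NO.

NO


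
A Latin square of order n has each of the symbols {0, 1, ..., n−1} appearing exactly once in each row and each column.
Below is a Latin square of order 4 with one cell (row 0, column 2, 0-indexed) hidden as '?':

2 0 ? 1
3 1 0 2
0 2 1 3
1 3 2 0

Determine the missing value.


Row 0 contains symbols [0, 1, 2] — missing [3].
Column 2 contains symbols [0, 1, 2] — missing [3].
The missing symbol must appear in both missing sets; intersection = [3].
Therefore the hidden value is 3.

Missing value = 3.


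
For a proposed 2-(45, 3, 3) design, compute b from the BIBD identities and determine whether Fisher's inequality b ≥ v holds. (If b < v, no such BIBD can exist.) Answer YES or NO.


b = λv(v − 1)/(k(k − 1)) = 3·45·44/(3·2) = 5940/6 = 990.
Compare with v = 45: b ≥ v, so Fisher's inequality holds.

YES


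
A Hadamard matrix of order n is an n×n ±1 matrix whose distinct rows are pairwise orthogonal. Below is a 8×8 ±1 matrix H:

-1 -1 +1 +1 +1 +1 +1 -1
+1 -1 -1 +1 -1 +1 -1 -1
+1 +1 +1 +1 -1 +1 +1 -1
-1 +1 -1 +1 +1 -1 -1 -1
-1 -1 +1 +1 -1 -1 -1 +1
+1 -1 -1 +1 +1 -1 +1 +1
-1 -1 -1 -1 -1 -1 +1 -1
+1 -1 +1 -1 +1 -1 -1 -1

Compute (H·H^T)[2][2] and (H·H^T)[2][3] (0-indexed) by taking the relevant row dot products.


Row 2 of H: [1, 1, 1, 1, -1, 1, 1, -1].
Row 3 of H: [-1, 1, -1, 1, 1, -1, -1, -1].
(H·H^T)[2][2] = Σ_j H[2][j]·H[2][j] = (1)² + (1)² + (1)² + (1)² + (-1)² + (1)² + (1)² + (-1)² = 1 + 1 + 1 + 1 + 1 + 1 + 1 + 1 = 8.
(H·H^T)[2][3] = Σ_j H[2][j]·H[3][j] = (1)·(-1) + (1)·(1) + (1)·(-1) + (1)·(1) + (-1)·(1) + (1)·(-1) + (1)·(-1) + (-1)·(-1) = -1 + 1 + -1 + 1 + -1 + -1 + -1 + 1 = -2.
Rows 2 and 3 are not orthogonal (dot product = -2 ≠ 0), so H is not a Hadamard matrix.

(2,2) entry = 8; (2,3) entry = -2.


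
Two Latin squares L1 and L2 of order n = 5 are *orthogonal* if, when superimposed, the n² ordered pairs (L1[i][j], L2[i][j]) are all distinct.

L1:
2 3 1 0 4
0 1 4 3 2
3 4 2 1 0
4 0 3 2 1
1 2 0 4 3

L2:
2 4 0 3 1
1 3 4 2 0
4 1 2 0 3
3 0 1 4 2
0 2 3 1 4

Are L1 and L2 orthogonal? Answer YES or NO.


Form the n² = 25 superimposed pairs (L1[i][j], L2[i][j]), row by row (rows and columns indexed from 0):
row 0: (2,2) (3,4) (1,0) (0,3) (4,1)
row 1: (0,1) (1,3) (4,4) (3,2) (2,0)
row 2: (3,4) (4,1) (2,2) (1,0) (0,3)
row 3: (4,3) (0,0) (3,1) (2,4) (1,2)
row 4: (1,0) (2,2) (0,3) (4,1) (3,4)
Orthogonality requires all 25 pairs distinct.
But the pair (3,4) repeats: cell (0,1) has L1 = 3, L2 = 4, and cell (2,0) has L1 = 3, L2 = 4.
A repeated pair means some other pair never occurs (only 15 distinct pairs out of 25), so the squares are not orthogonal.
Conclusion: NO.

NO


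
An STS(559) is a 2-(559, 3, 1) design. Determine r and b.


An STS(v) is a 2-(v, 3, 1) BIBD: block size k = 3, λ = 1.
Replication: r(k − 1) = λ(v − 1) ⇒ r·2 = 559 − 1 = 558 ⇒ r = 279.
Block count: b = v(v − 1)/6 = 559·558/6 = 311922/6 = 51987.
(Check via bk = vr: 51987·3 = 155961 = 559·279 = 155961 ✓.)

r = 279, b = 51987.


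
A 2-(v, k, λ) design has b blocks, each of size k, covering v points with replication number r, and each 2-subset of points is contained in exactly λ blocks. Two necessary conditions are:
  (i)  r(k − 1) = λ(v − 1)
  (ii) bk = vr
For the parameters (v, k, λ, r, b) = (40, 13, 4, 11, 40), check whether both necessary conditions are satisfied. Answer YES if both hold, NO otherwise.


Condition (i): r(k − 1) = 11·12 = 132; λ(v − 1) = 4·39 = 156. Match? NO.
Condition (ii): bk = 40·13 = 520; vr = 40·11 = 440. Match? NO.
Both conditions hold? NO.

NO


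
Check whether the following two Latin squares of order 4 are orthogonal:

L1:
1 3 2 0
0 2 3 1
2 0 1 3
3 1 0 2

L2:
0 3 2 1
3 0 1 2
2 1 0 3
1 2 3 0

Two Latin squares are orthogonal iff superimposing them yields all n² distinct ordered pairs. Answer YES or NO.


Form the n² = 16 superimposed pairs (L1[i][j], L2[i][j]), row by row (rows and columns indexed from 0):
row 0: (1,0) (3,3) (2,2) (0,1)
row 1: (0,3) (2,0) (3,1) (1,2)
row 2: (2,2) (0,1) (1,0) (3,3)
row 3: (3,1) (1,2) (0,3) (2,0)
Orthogonality requires all 16 pairs distinct.
But the pair (2,2) repeats: cell (0,2) has L1 = 2, L2 = 2, and cell (2,0) has L1 = 2, L2 = 2.
A repeated pair means some other pair never occurs (only 8 distinct pairs out of 16), so the squares are not orthogonal.
Conclusion: NO.

NO


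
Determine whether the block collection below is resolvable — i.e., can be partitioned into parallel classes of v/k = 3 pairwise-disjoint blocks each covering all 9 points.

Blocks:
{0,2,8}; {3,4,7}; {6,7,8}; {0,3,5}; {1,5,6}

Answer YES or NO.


v = 9, block size k = 3, number of blocks = 5.
For resolvability, blocks must partition into parallel classes of size v/k = 3.
Total blocks must therefore be a multiple of 3: 5 = 3·1 + 2 ⇒ not divisible ✗.
Resolvable? NO.

NO


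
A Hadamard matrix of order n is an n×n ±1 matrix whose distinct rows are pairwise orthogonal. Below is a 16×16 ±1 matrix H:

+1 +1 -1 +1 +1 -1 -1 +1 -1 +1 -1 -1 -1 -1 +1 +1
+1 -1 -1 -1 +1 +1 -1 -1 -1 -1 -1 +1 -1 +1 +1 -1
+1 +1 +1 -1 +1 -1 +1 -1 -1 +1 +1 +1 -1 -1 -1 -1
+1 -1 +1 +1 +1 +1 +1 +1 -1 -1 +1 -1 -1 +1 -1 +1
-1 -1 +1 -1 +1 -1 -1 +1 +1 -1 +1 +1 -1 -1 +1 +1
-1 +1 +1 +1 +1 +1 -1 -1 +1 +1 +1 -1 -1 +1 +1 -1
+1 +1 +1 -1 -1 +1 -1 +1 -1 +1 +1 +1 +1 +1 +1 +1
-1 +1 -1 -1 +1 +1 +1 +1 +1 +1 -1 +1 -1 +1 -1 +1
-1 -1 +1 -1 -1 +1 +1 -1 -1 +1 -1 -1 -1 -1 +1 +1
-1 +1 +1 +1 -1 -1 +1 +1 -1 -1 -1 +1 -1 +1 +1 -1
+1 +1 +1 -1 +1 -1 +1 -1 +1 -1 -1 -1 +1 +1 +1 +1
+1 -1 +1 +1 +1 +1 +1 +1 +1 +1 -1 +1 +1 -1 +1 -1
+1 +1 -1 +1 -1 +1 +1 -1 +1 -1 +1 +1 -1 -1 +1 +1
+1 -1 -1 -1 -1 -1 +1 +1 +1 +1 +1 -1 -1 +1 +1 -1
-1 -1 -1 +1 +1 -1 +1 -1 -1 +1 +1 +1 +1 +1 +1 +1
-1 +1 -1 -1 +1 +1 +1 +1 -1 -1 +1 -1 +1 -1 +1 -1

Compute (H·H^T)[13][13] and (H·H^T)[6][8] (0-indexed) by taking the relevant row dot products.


Row 6 of H: [1, 1, 1, -1, -1, 1, -1, 1, -1, 1, 1, 1, 1, 1, 1, 1].
Row 8 of H: [-1, -1, 1, -1, -1, 1, 1, -1, -1, 1, -1, -1, -1, -1, 1, 1].
Row 13 of H: [1, -1, -1, -1, -1, -1, 1, 1, 1, 1, 1, -1, -1, 1, 1, -1].
(H·H^T)[13][13] = Σ_j H[13][j]·H[13][j] = (1)² + (-1)² + (-1)² + (-1)² + (-1)² + (-1)² + (1)² + (1)² + (1)² + (1)² + (1)² + (-1)² + (-1)² + (1)² + (1)² + (-1)² = 1 + 1 + 1 + 1 + 1 + 1 + 1 + 1 + 1 + 1 + 1 + 1 + 1 + 1 + 1 + 1 = 16.
(H·H^T)[6][8] = Σ_j H[6][j]·H[8][j] = (1)·(-1) + (1)·(-1) + (1)·(1) + (-1)·(-1) + (-1)·(-1) + (1)·(1) + (-1)·(1) + (1)·(-1) + (-1)·(-1) + (1)·(1) + (1)·(-1) + (1)·(-1) + (1)·(-1) + (1)·(-1) + (1)·(1) + (1)·(1) = -1 + -1 + 1 + 1 + 1 + 1 + -1 + -1 + 1 + 1 + -1 + -1 + -1 + -1 + 1 + 1 = 0.
So rows 6 and 8 are orthogonal; the diagonal entry equals n = 16.

(13,13) entry = 16; (6,8) entry = 0.


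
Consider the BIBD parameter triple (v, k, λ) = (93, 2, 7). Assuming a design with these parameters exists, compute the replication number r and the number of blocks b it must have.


Any 2-(v, k, λ) BIBD satisfies two necessary conditions:
  (i)  Each point sits in r blocks, and counting incidences through any fixed point gives r(k − 1) = λ(v − 1), so r = λ(v − 1)/(k − 1).
  (ii) Total incidences bk = vr, so b = vr/k.
Step 1: r = λ(v − 1)/(k − 1) = 7·(93 − 1)/(2 − 1) = 7·92/1 = 644/1 = 644.
Step 2: b = vr/k = 93·644/2 = 59892/2 = 29946.
Check integrality: r = 644 ∈ Z ✓, b = 29946 ∈ Z ✓.
(These identities are necessary conditions: they determine r and b for any design with these parameters, but do not by themselves prove that one exists.)

r = 644, b = 29946.


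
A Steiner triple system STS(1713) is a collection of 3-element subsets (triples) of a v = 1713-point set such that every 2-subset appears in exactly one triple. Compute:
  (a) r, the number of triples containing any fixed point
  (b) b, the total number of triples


An STS(v) is a 2-(v, 3, 1) BIBD: block size k = 3, λ = 1.
Replication: r(k − 1) = λ(v − 1) ⇒ r·2 = 1713 − 1 = 1712 ⇒ r = 856.
Block count: b = v(v − 1)/6 = 1713·1712/6 = 2932656/6 = 488776.
(Check via bk = vr: 488776·3 = 1466328 = 1713·856 = 1466328 ✓.)

r = 856, b = 488776.


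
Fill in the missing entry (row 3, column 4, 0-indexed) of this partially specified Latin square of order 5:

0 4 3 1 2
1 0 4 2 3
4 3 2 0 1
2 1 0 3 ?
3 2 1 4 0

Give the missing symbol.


Row 3 contains symbols [0, 1, 2, 3] — missing [4].
Column 4 contains symbols [0, 1, 2, 3] — missing [4].
The missing symbol must appear in both missing sets; intersection = [4].
Therefore the hidden value is 4.

Missing value = 4.


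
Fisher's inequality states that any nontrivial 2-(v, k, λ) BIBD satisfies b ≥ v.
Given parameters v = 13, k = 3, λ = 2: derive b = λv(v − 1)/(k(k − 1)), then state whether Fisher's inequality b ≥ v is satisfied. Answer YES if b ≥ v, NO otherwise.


r = λ(v − 1)/(k − 1) = 2·12/2 = 12.
b = vr/k = 13·12/3 = 52.
Fisher's inequality: b ≥ v ⇔ 52 ≥ 13? YES.

YES


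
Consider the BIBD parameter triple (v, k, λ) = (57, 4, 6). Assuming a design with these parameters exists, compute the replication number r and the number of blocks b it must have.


Any 2-(v, k, λ) BIBD satisfies two necessary conditions:
  (i)  Each point sits in r blocks, and counting incidences through any fixed point gives r(k − 1) = λ(v − 1), so r = λ(v − 1)/(k − 1).
  (ii) Total incidences bk = vr, so b = vr/k.
Step 1: r = λ(v − 1)/(k − 1) = 6·(57 − 1)/(4 − 1) = 6·56/3 = 336/3 = 112.
Step 2: b = vr/k = 57·112/4 = 6384/4 = 1596.
Check integrality: r = 112 ∈ Z ✓, b = 1596 ∈ Z ✓.
(These identities are necessary conditions: they determine r and b for any design with these parameters, but do not by themselves prove that one exists.)

r = 112, b = 1596.


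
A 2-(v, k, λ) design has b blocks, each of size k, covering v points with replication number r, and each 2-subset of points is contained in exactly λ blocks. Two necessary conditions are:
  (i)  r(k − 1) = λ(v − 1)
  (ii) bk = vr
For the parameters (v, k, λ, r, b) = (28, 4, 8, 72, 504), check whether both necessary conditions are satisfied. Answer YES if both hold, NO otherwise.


Condition (i): r(k − 1) = 72·3 = 216; λ(v − 1) = 8·27 = 216. Match? YES.
Condition (ii): bk = 504·4 = 2016; vr = 28·72 = 2016. Match? YES.
Both conditions hold? YES.

YES


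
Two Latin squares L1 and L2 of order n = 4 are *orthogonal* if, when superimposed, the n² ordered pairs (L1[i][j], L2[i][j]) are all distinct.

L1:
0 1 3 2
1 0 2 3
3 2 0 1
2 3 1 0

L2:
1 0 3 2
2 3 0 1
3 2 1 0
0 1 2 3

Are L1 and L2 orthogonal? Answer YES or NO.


Form the n² = 16 superimposed pairs (L1[i][j], L2[i][j]), row by row (rows and columns indexed from 0):
row 0: (0,1) (1,0) (3,3) (2,2)
row 1: (1,2) (0,3) (2,0) (3,1)
row 2: (3,3) (2,2) (0,1) (1,0)
row 3: (2,0) (3,1) (1,2) (0,3)
Orthogonality requires all 16 pairs distinct.
But the pair (3,3) repeats: cell (0,2) has L1 = 3, L2 = 3, and cell (2,0) has L1 = 3, L2 = 3.
A repeated pair means some other pair never occurs (only 8 distinct pairs out of 16), so the squares are not orthogonal.
Conclusion: NO.

NO


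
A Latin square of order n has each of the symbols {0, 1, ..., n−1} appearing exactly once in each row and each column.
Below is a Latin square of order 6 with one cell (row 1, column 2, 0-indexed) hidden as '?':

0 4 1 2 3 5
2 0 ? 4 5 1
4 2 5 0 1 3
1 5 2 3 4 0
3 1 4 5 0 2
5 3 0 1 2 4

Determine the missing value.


Row 1 contains symbols [0, 1, 2, 4, 5] — missing [3].
Column 2 contains symbols [0, 1, 2, 4, 5] — missing [3].
The missing symbol must appear in both missing sets; intersection = [3].
Therefore the hidden value is 3.

Missing value = 3.


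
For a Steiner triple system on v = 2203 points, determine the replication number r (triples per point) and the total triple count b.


An STS(v) is a 2-(v, 3, 1) BIBD: block size k = 3, λ = 1.
Replication: r(k − 1) = λ(v − 1) ⇒ r·2 = 2203 − 1 = 2202 ⇒ r = 1101.
Block count: b = v(v − 1)/6 = 2203·2202/6 = 4851006/6 = 808501.
(Check via bk = vr: 808501·3 = 2425503 = 2203·1101 = 2425503 ✓.)

r = 1101, b = 808501.


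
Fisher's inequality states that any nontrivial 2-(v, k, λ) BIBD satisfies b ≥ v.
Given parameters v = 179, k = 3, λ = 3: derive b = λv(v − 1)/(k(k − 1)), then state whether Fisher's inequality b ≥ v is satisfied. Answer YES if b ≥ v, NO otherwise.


r = λ(v − 1)/(k − 1) = 3·178/2 = 267.
b = vr/k = 179·267/3 = 15931.
Fisher's inequality: b ≥ v ⇔ 15931 ≥ 179? YES.

YES


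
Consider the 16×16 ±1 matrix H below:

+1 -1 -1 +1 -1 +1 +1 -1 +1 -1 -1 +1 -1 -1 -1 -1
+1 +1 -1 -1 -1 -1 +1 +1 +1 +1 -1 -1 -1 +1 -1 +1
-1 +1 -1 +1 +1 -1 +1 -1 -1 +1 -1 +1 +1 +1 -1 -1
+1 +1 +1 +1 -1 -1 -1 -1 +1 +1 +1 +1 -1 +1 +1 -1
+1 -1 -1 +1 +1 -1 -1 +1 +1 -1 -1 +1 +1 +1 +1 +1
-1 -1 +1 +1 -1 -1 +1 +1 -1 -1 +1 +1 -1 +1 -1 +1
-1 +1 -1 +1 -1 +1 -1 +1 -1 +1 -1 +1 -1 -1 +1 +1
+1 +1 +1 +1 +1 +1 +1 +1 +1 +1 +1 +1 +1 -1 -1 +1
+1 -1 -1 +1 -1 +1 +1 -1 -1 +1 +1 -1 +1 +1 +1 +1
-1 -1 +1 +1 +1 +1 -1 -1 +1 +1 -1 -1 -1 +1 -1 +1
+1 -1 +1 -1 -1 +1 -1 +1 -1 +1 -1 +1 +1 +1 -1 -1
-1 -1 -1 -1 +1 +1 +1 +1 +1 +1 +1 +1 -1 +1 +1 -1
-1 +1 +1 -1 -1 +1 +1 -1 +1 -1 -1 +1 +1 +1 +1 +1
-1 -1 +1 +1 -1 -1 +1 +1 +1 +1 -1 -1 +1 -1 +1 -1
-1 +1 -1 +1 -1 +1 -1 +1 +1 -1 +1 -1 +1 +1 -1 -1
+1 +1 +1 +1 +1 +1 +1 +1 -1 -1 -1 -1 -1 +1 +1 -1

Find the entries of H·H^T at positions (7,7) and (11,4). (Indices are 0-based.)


Row 4 of H: [1, -1, -1, 1, 1, -1, -1, 1, 1, -1, -1, 1, 1, 1, 1, 1].
Row 7 of H: [1, 1, 1, 1, 1, 1, 1, 1, 1, 1, 1, 1, 1, -1, -1, 1].
Row 11 of H: [-1, -1, -1, -1, 1, 1, 1, 1, 1, 1, 1, 1, -1, 1, 1, -1].
(H·H^T)[7][7] = Σ_j H[7][j]·H[7][j] = (1)² + (1)² + (1)² + (1)² + (1)² + (1)² + (1)² + (1)² + (1)² + (1)² + (1)² + (1)² + (1)² + (-1)² + (-1)² + (1)² = 1 + 1 + 1 + 1 + 1 + 1 + 1 + 1 + 1 + 1 + 1 + 1 + 1 + 1 + 1 + 1 = 16.
(H·H^T)[11][4] = Σ_j H[11][j]·H[4][j] = (-1)·(1) + (-1)·(-1) + (-1)·(-1) + (-1)·(1) + (1)·(1) + (1)·(-1) + (1)·(-1) + (1)·(1) + (1)·(1) + (1)·(-1) + (1)·(-1) + (1)·(1) + (-1)·(1) + (1)·(1) + (1)·(1) + (-1)·(1) = -1 + 1 + 1 + -1 + 1 + -1 + -1 + 1 + 1 + -1 + -1 + 1 + -1 + 1 + 1 + -1 = 0.
So rows 11 and 4 are orthogonal; the diagonal entry equals n = 16.

(7,7) entry = 16; (11,4) entry = 0.


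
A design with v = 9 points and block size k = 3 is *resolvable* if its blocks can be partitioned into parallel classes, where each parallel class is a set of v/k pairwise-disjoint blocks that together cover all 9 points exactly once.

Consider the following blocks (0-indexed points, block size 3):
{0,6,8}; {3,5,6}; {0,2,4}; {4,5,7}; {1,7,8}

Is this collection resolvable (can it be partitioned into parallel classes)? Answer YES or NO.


v = 9, block size k = 3, number of blocks = 5.
For resolvability, blocks must partition into parallel classes of size v/k = 3.
Total blocks must therefore be a multiple of 3: 5 = 3·1 + 2 ⇒ not divisible ✗.
Resolvable? NO.

NO


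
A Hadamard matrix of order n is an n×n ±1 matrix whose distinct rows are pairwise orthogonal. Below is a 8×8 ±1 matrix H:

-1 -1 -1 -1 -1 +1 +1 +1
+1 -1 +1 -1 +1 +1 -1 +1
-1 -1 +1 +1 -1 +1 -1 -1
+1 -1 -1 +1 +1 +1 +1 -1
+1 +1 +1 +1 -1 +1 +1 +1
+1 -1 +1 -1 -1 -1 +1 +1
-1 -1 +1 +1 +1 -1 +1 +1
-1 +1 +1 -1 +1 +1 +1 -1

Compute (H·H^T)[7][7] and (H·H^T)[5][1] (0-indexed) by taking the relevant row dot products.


Row 1 of H: [1, -1, 1, -1, 1, 1, -1, 1].
Row 5 of H: [1, -1, 1, -1, -1, -1, 1, 1].
Row 7 of H: [-1, 1, 1, -1, 1, 1, 1, -1].
(H·H^T)[7][7] = Σ_j H[7][j]·H[7][j] = (-1)² + (1)² + (1)² + (-1)² + (1)² + (1)² + (1)² + (-1)² = 1 + 1 + 1 + 1 + 1 + 1 + 1 + 1 = 8.
(H·H^T)[5][1] = Σ_j H[5][j]·H[1][j] = (1)·(1) + (-1)·(-1) + (1)·(1) + (-1)·(-1) + (-1)·(1) + (-1)·(1) + (1)·(-1) + (1)·(1) = 1 + 1 + 1 + 1 + -1 + -1 + -1 + 1 = 2.
Rows 5 and 1 are not orthogonal (dot product = 2 ≠ 0), so H is not a Hadamard matrix.

(7,7) entry = 8; (5,1) entry = 2.


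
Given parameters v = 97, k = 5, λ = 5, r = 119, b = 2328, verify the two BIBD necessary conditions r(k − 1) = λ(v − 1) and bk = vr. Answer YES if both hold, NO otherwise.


Condition (i): r(k − 1) = 119·4 = 476; λ(v − 1) = 5·96 = 480. Match? NO.
Condition (ii): bk = 2328·5 = 11640; vr = 97·119 = 11543. Match? NO.
Both conditions hold? NO.

NO


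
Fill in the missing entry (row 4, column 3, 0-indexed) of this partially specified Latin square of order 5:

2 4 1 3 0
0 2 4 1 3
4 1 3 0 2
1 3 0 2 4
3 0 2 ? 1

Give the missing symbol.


Row 4 contains symbols [0, 1, 2, 3] — missing [4].
Column 3 contains symbols [0, 1, 2, 3] — missing [4].
The missing symbol must appear in both missing sets; intersection = [4].
Therefore the hidden value is 4.

Missing value = 4.


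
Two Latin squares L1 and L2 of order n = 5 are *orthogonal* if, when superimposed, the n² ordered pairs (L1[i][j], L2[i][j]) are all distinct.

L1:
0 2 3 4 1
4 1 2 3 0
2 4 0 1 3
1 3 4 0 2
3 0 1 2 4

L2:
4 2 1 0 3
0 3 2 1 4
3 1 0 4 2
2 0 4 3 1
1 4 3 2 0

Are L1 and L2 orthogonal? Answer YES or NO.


Form the n² = 25 superimposed pairs (L1[i][j], L2[i][j]), row by row (rows and columns indexed from 0):
row 0: (0,4) (2,2) (3,1) (4,0) (1,3)
row 1: (4,0) (1,3) (2,2) (3,1) (0,4)
row 2: (2,3) (4,1) (0,0) (1,4) (3,2)
row 3: (1,2) (3,0) (4,4) (0,3) (2,1)
row 4: (3,1) (0,4) (1,3) (2,2) (4,0)
Orthogonality requires all 25 pairs distinct.
But the pair (4,0) repeats: cell (0,3) has L1 = 4, L2 = 0, and cell (1,0) has L1 = 4, L2 = 0.
A repeated pair means some other pair never occurs (only 15 distinct pairs out of 25), so the squares are not orthogonal.
Conclusion: NO.

NO


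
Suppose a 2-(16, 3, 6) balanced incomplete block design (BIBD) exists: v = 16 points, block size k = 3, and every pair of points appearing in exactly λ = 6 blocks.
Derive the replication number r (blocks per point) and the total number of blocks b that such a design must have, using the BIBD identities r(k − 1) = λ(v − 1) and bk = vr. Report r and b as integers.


Any 2-(v, k, λ) BIBD satisfies two necessary conditions:
  (i)  Each point sits in r blocks, and counting incidences through any fixed point gives r(k − 1) = λ(v − 1), so r = λ(v − 1)/(k − 1).
  (ii) Total incidences bk = vr, so b = vr/k.
Step 1: r = λ(v − 1)/(k − 1) = 6·(16 − 1)/(3 − 1) = 6·15/2 = 90/2 = 45.
Step 2: b = vr/k = 16·45/3 = 720/3 = 240.
Check integrality: r = 45 ∈ Z ✓, b = 240 ∈ Z ✓.
(These identities are necessary conditions: they determine r and b for any design with these parameters, but do not by themselves prove that one exists.)

r = 45, b = 240.


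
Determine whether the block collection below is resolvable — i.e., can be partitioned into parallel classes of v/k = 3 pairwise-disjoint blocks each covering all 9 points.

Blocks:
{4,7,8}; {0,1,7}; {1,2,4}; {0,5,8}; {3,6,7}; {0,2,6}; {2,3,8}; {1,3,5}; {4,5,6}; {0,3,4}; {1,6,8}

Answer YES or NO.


v = 9, block size k = 3, number of blocks = 11.
For resolvability, blocks must partition into parallel classes of size v/k = 3.
Total blocks must therefore be a multiple of 3: 11 = 3·3 + 2 ⇒ not divisible ✗.
Resolvable? NO.

NO


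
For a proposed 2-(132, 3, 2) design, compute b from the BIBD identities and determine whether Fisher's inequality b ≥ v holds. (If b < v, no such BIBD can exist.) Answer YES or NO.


r = λ(v − 1)/(k − 1) = 2·131/2 = 131.
b = vr/k = 132·131/3 = 5764.
Fisher's inequality: b ≥ v ⇔ 5764 ≥ 132? YES.

YES


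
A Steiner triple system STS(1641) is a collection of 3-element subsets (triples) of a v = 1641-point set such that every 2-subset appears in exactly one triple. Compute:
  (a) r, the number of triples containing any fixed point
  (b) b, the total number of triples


An STS(v) is a 2-(v, 3, 1) BIBD: block size k = 3, λ = 1.
Replication: r(k − 1) = λ(v − 1) ⇒ r·2 = 1641 − 1 = 1640 ⇒ r = 820.
Block count: b = v(v − 1)/6 = 1641·1640/6 = 2691240/6 = 448540.
(Check via bk = vr: 448540·3 = 1345620 = 1641·820 = 1345620 ✓.)

r = 820, b = 448540.


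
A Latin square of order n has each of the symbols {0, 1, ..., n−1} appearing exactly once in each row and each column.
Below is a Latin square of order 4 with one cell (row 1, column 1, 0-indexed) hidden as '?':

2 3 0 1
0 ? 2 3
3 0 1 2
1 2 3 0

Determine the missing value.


Row 1 contains symbols [0, 2, 3] — missing [1].
Column 1 contains symbols [0, 2, 3] — missing [1].
The missing symbol must appear in both missing sets; intersection = [1].
Therefore the hidden value is 1.

Missing value = 1.


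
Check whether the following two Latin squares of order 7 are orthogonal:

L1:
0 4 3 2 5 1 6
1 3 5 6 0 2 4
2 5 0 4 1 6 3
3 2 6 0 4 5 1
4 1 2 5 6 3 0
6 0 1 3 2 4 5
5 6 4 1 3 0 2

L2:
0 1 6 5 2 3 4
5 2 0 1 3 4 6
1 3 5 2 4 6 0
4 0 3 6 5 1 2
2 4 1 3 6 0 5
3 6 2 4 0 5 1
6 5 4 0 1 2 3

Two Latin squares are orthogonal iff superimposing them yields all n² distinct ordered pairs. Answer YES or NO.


Form the n² = 49 superimposed pairs (L1[i][j], L2[i][j]), row by row (rows and columns indexed from 0):
row 0: (0,0) (4,1) (3,6) (2,5) (5,2) (1,3) (6,4)
row 1: (1,5) (3,2) (5,0) (6,1) (0,3) (2,4) (4,6)
row 2: (2,1) (5,3) (0,5) (4,2) (1,4) (6,6) (3,0)
row 3: (3,4) (2,0) (6,3) (0,6) (4,5) (5,1) (1,2)
row 4: (4,2) (1,4) (2,1) (5,3) (6,6) (3,0) (0,5)
row 5: (6,3) (0,6) (1,2) (3,4) (2,0) (4,5) (5,1)
row 6: (5,6) (6,5) (4,4) (1,0) (3,1) (0,2) (2,3)
Orthogonality requires all 49 pairs distinct.
But the pair (4,2) repeats: cell (2,3) has L1 = 4, L2 = 2, and cell (4,0) has L1 = 4, L2 = 2.
A repeated pair means some other pair never occurs (only 35 distinct pairs out of 49), so the squares are not orthogonal.
Conclusion: NO.

NO


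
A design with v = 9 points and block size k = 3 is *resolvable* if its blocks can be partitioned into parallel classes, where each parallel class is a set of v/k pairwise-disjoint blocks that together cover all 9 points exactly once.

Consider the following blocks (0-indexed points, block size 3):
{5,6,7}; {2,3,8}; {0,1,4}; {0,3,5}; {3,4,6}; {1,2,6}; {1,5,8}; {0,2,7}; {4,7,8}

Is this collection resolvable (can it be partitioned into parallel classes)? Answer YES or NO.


v = 9, block size k = 3, number of blocks = 9.
For resolvability, blocks must partition into parallel classes of size v/k = 3.
Total blocks must therefore be a multiple of 3: 9 = 3·3 + 0 ⇒ divisible ✓.
Greedy packing gives 3 candidate class(es). Each should be a full parallel class (size 3, covers all 9 points).
  Class 1 (3 blocks): {5,6,7}; {2,3,8}; {0,1,4}. Points covered: [0, 1, 2, 3, 4, 5, 6, 7, 8].
  Class 2 (3 blocks): {0,3,5}; {1,2,6}; {4,7,8}. Points covered: [0, 1, 2, 3, 4, 5, 6, 7, 8].
  Class 3 (3 blocks): {3,4,6}; {1,5,8}; {0,2,7}. Points covered: [0, 1, 2, 3, 4, 5, 6, 7, 8].
All classes full (size 3)? YES. All classes cover every point? YES.
Resolvable? YES.

YES


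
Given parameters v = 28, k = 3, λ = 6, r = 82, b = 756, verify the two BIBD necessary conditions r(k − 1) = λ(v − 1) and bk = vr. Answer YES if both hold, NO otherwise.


Condition (i): r(k − 1) = 82·2 = 164; λ(v − 1) = 6·27 = 162. Match? NO.
Condition (ii): bk = 756·3 = 2268; vr = 28·82 = 2296. Match? NO.
Both conditions hold? NO.

NO


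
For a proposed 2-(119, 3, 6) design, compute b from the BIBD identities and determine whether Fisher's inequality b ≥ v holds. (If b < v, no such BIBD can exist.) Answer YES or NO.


b = λv(v − 1)/(k(k − 1)) = 6·119·118/(3·2) = 84252/6 = 14042.
Compare with v = 119: b ≥ v, so Fisher's inequality holds.

YES


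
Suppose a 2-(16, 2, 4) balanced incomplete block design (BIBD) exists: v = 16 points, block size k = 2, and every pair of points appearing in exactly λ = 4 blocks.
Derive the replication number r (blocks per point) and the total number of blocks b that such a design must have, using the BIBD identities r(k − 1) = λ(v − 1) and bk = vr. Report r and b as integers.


Any 2-(v, k, λ) BIBD satisfies two necessary conditions:
  (i)  Each point sits in r blocks, and counting incidences through any fixed point gives r(k − 1) = λ(v − 1), so r = λ(v − 1)/(k − 1).
  (ii) Total incidences bk = vr, so b = vr/k.
Step 1: r = λ(v − 1)/(k − 1) = 4·(16 − 1)/(2 − 1) = 4·15/1 = 60/1 = 60.
Step 2: b = vr/k = 16·60/2 = 960/2 = 480.
Check integrality: r = 60 ∈ Z ✓, b = 480 ∈ Z ✓.
(These identities are necessary conditions: they determine r and b for any design with these parameters, but do not by themselves prove that one exists.)

r = 60, b = 480.


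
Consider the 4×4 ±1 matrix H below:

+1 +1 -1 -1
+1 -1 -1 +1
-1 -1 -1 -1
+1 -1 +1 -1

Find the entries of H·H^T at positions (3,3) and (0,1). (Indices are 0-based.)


Row 0 of H: [1, 1, -1, -1].
Row 1 of H: [1, -1, -1, 1].
Row 3 of H: [1, -1, 1, -1].
(H·H^T)[3][3] = Σ_j H[3][j]·H[3][j] = (1)² + (-1)² + (1)² + (-1)² = 1 + 1 + 1 + 1 = 4.
(H·H^T)[0][1] = Σ_j H[0][j]·H[1][j] = (1)·(1) + (1)·(-1) + (-1)·(-1) + (-1)·(1) = 1 + -1 + 1 + -1 = 0.
So rows 0 and 1 are orthogonal; the diagonal entry equals n = 4.

(3,3) entry = 4; (0,1) entry = 0.


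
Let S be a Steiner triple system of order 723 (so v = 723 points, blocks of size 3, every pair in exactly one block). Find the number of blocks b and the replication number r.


An STS(v) is a 2-(v, 3, 1) BIBD: block size k = 3, λ = 1.
Replication: r(k − 1) = λ(v − 1) ⇒ r·2 = 723 − 1 = 722 ⇒ r = 361.
Block count: b = v(v − 1)/6 = 723·722/6 = 522006/6 = 87001.
(Check via bk = vr: 87001·3 = 261003 = 723·361 = 261003 ✓.)

r = 361, b = 87001.


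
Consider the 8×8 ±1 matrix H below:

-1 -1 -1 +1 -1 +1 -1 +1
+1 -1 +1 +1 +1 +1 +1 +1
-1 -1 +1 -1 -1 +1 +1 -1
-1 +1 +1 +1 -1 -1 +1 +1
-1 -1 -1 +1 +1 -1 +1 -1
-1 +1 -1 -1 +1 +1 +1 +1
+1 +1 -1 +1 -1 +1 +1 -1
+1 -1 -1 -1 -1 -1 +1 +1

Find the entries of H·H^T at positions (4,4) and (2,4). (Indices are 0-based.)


Row 2 of H: [-1, -1, 1, -1, -1, 1, 1, -1].
Row 4 of H: [-1, -1, -1, 1, 1, -1, 1, -1].
(H·H^T)[4][4] = Σ_j H[4][j]·H[4][j] = (-1)² + (-1)² + (-1)² + (1)² + (1)² + (-1)² + (1)² + (-1)² = 1 + 1 + 1 + 1 + 1 + 1 + 1 + 1 = 8.
(H·H^T)[2][4] = Σ_j H[2][j]·H[4][j] = (-1)·(-1) + (-1)·(-1) + (1)·(-1) + (-1)·(1) + (-1)·(1) + (1)·(-1) + (1)·(1) + (-1)·(-1) = 1 + 1 + -1 + -1 + -1 + -1 + 1 + 1 = 0.
So rows 2 and 4 are orthogonal; the diagonal entry equals n = 8.

(4,4) entry = 8; (2,4) entry = 0.


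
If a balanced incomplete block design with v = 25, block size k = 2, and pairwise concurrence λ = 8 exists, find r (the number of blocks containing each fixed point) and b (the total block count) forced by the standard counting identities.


Any 2-(v, k, λ) BIBD satisfies two necessary conditions:
  (i)  Each point sits in r blocks, and counting incidences through any fixed point gives r(k − 1) = λ(v − 1), so r = λ(v − 1)/(k − 1).
  (ii) Total incidences bk = vr, so b = vr/k.
Step 1: r = λ(v − 1)/(k − 1) = 8·(25 − 1)/(2 − 1) = 8·24/1 = 192/1 = 192.
Step 2: b = vr/k = 25·192/2 = 4800/2 = 2400.
Check integrality: r = 192 ∈ Z ✓, b = 2400 ∈ Z ✓.
(These identities are necessary conditions: they determine r and b for any design with these parameters, but do not by themselves prove that one exists.)

r = 192, b = 2400.


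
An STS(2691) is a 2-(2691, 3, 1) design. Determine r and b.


An STS(v) is a 2-(v, 3, 1) BIBD: block size k = 3, λ = 1.
Replication: r(k − 1) = λ(v − 1) ⇒ r·2 = 2691 − 1 = 2690 ⇒ r = 1345.
Block count: b = v(v − 1)/6 = 2691·2690/6 = 7238790/6 = 1206465.
(Check via bk = vr: 1206465·3 = 3619395 = 2691·1345 = 3619395 ✓.)

r = 1345, b = 1206465.


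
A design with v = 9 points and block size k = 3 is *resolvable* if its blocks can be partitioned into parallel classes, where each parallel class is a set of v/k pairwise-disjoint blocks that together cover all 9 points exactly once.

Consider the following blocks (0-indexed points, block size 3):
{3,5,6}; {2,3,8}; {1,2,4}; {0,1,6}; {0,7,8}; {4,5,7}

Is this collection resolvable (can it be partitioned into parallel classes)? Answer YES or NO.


v = 9, block size k = 3, number of blocks = 6.
For resolvability, blocks must partition into parallel classes of size v/k = 3.
Total blocks must therefore be a multiple of 3: 6 = 3·2 + 0 ⇒ divisible ✓.
Greedy packing gives 2 candidate class(es). Each should be a full parallel class (size 3, covers all 9 points).
  Class 1 (3 blocks): {3,5,6}; {1,2,4}; {0,7,8}. Points covered: [0, 1, 2, 3, 4, 5, 6, 7, 8].
  Class 2 (3 blocks): {2,3,8}; {0,1,6}; {4,5,7}. Points covered: [0, 1, 2, 3, 4, 5, 6, 7, 8].
All classes full (size 3)? YES. All classes cover every point? YES.
Resolvable? YES.

YES


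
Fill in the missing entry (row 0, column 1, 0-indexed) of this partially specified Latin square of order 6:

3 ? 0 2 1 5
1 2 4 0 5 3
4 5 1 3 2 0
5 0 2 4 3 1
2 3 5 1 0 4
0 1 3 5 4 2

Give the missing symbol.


Row 0 contains symbols [0, 1, 2, 3, 5] — missing [4].
Column 1 contains symbols [0, 1, 2, 3, 5] — missing [4].
The missing symbol must appear in both missing sets; intersection = [4].
Therefore the hidden value is 4.

Missing value = 4.


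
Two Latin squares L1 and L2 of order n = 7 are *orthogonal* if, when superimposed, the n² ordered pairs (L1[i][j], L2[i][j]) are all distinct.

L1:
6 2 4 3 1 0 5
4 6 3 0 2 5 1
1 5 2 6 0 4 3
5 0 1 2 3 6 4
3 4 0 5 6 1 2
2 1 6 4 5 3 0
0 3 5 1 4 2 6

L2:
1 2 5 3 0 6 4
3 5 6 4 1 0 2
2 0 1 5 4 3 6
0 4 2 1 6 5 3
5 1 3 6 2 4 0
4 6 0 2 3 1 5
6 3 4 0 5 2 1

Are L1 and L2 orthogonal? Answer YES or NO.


Form the n² = 49 superimposed pairs (L1[i][j], L2[i][j]), row by row (rows and columns indexed from 0):
row 0: (6,1) (2,2) (4,5) (3,3) (1,0) (0,6) (5,4)
row 1: (4,3) (6,5) (3,6) (0,4) (2,1) (5,0) (1,2)
row 2: (1,2) (5,0) (2,1) (6,5) (0,4) (4,3) (3,6)
row 3: (5,0) (0,4) (1,2) (2,1) (3,6) (6,5) (4,3)
row 4: (3,5) (4,1) (0,3) (5,6) (6,2) (1,4) (2,0)
row 5: (2,4) (1,6) (6,0) (4,2) (5,3) (3,1) (0,5)
row 6: (0,6) (3,3) (5,4) (1,0) (4,5) (2,2) (6,1)
Orthogonality requires all 49 pairs distinct.
But the pair (1,2) repeats: cell (1,6) has L1 = 1, L2 = 2, and cell (2,0) has L1 = 1, L2 = 2.
A repeated pair means some other pair never occurs (only 28 distinct pairs out of 49), so the squares are not orthogonal.
Conclusion: NO.

NO


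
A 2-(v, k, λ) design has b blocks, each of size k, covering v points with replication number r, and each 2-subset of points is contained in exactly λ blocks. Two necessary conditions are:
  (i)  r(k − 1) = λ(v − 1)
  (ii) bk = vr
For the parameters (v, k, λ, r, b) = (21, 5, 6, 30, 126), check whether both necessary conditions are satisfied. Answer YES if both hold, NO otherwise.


Condition (i): r(k − 1) = 30·4 = 120; λ(v − 1) = 6·20 = 120. Match? YES.
Condition (ii): bk = 126·5 = 630; vr = 21·30 = 630. Match? YES.
Both conditions hold? YES.

YES


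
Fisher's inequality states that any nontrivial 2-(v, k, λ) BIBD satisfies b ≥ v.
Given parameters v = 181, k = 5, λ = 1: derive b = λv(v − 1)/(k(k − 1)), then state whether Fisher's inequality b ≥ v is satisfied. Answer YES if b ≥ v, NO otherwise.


r = λ(v − 1)/(k − 1) = 1·180/4 = 45.
b = vr/k = 181·45/5 = 1629.
Fisher's inequality: b ≥ v ⇔ 1629 ≥ 181? YES.

YES


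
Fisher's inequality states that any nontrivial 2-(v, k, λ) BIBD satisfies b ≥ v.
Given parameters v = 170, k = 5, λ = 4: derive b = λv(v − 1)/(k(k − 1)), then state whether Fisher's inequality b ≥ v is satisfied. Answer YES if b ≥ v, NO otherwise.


b = λv(v − 1)/(k(k − 1)) = 4·170·169/(5·4) = 114920/20 = 5746.
Compare with v = 170: b ≥ v, so Fisher's inequality holds.

YES


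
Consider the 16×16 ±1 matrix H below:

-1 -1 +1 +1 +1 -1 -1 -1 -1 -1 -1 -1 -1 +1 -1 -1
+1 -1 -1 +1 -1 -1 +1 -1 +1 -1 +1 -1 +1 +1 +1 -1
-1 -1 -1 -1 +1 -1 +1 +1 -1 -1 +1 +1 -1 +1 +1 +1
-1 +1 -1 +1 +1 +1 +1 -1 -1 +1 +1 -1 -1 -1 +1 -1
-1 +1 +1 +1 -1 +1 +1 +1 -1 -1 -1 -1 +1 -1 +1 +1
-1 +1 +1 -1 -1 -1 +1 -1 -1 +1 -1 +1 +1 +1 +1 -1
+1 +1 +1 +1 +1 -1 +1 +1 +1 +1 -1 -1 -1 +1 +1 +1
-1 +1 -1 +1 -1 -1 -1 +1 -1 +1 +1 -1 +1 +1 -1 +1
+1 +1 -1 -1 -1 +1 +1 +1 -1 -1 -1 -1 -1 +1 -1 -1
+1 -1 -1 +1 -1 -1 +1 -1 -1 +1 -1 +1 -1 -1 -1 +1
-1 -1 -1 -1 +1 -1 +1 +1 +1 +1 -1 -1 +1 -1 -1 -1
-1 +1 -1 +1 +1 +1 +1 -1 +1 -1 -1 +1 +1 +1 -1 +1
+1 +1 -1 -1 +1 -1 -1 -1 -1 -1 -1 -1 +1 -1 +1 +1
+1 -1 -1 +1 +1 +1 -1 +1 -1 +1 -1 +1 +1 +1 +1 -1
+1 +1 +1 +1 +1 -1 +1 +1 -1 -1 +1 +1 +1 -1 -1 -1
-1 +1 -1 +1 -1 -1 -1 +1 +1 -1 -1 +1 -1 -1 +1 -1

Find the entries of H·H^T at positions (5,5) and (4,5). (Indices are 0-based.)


Row 4 of H: [-1, 1, 1, 1, -1, 1, 1, 1, -1, -1, -1, -1, 1, -1, 1, 1].
Row 5 of H: [-1, 1, 1, -1, -1, -1, 1, -1, -1, 1, -1, 1, 1, 1, 1, -1].
(H·H^T)[5][5] = Σ_j H[5][j]·H[5][j] = (-1)² + (1)² + (1)² + (-1)² + (-1)² + (-1)² + (1)² + (-1)² + (-1)² + (1)² + (-1)² + (1)² + (1)² + (1)² + (1)² + (-1)² = 1 + 1 + 1 + 1 + 1 + 1 + 1 + 1 + 1 + 1 + 1 + 1 + 1 + 1 + 1 + 1 = 16.
(H·H^T)[4][5] = Σ_j H[4][j]·H[5][j] = (-1)·(-1) + (1)·(1) + (1)·(1) + (1)·(-1) + (-1)·(-1) + (1)·(-1) + (1)·(1) + (1)·(-1) + (-1)·(-1) + (-1)·(1) + (-1)·(-1) + (-1)·(1) + (1)·(1) + (-1)·(1) + (1)·(1) + (1)·(-1) = 1 + 1 + 1 + -1 + 1 + -1 + 1 + -1 + 1 + -1 + 1 + -1 + 1 + -1 + 1 + -1 = 2.
Rows 4 and 5 are not orthogonal (dot product = 2 ≠ 0), so H is not a Hadamard matrix.

(5,5) entry = 16; (4,5) entry = 2.


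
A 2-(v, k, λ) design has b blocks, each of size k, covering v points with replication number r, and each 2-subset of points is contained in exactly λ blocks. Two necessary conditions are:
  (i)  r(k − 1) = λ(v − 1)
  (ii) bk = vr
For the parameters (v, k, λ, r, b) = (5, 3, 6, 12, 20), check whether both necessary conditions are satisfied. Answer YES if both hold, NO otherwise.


Condition (i): r(k − 1) = 12·2 = 24; λ(v − 1) = 6·4 = 24. Match? YES.
Condition (ii): bk = 20·3 = 60; vr = 5·12 = 60. Match? YES.
Both conditions hold? YES.

YES
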